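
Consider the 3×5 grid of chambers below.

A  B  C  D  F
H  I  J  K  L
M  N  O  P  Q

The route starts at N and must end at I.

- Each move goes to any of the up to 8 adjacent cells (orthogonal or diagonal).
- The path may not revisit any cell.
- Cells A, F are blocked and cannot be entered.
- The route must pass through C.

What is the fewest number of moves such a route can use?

Any route passes through C somewhere between N and I. Summing Chebyshev distances along the two legs (N → C → I) gives a lower bound of 2 + 1 = 3 moves.
A route of 3 moves achieves this: N → J → C → I.
Since 3 matches the lower bound, it is optimal.

3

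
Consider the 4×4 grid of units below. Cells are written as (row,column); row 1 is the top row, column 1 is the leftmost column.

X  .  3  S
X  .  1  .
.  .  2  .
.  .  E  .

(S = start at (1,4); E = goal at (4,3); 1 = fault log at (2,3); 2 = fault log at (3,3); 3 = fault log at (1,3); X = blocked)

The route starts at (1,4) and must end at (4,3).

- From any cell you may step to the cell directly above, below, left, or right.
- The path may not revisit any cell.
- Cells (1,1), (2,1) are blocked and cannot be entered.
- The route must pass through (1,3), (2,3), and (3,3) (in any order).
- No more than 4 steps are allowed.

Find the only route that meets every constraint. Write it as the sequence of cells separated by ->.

The 4-move cap with required stops at (1,3), (2,3), (3,3) leaves no slack for detours.
Route from (1,4): left to (1,3), 3× down (reaching (4,3)) — 4 moves in all.
Check: all required cells visited; 4 ≤ 4 moves.

(1,4) -> (1,3) -> (2,3) -> (3,3) -> (4,3)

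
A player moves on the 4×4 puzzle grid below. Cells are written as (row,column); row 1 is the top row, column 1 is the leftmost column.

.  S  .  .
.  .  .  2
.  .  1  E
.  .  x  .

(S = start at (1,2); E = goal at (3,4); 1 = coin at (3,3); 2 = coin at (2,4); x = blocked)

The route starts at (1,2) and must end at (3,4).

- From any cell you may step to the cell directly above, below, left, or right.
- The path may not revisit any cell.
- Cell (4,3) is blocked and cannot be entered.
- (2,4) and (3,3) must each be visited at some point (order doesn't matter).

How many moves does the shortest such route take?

Any route passes through (2,4) and (3,3) in some order between (1,2) and (3,4). Summing Manhattan distances along each leg and taking the cheapest ordering ((1,2) → (3,3) → (2,4) → (3,4)) gives a lower bound of 3 + 2 + 1 = 6 moves.
A route of 6 moves achieves this: (1,2) → (2,2) → (3,2) → (3,3) → (2,3) → (2,4) → (3,4).
Since 6 matches the lower bound, it is optimal.

6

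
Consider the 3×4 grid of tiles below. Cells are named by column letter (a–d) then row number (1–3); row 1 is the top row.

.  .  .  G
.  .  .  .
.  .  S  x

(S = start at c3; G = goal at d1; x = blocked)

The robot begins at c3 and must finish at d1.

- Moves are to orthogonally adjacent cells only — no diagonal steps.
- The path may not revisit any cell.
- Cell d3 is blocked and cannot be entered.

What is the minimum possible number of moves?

3

The Manhattan distance from c3 to d1 is |3−1| + |3−4| = 3, so at least 3 moves are needed.
A route of 3 moves achieves this: c3 → c2 → c1 → d1.
Since 3 matches the lower bound, it is optimal.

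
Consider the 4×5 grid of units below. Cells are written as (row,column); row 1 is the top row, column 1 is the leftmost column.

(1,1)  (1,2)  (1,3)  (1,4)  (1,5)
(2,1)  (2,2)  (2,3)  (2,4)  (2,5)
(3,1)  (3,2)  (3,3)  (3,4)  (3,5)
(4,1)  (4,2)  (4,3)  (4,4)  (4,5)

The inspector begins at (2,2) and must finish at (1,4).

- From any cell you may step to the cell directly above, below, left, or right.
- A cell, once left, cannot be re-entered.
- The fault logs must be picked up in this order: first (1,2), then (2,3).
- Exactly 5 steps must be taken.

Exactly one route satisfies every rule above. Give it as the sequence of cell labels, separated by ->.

The waypoints must appear in the order (1,2), (2,3), with no cell reused.
Route from (2,2): up 1 to (1,2), right 1 to (1,3), down 1 to (2,3), right 1 to (2,4), up 1 to (1,4) — 5 moves in all.
Check: order respected ((1,2) at step 1, (2,3) at step 3); 5 moves as required.

(2,2) -> (1,2) -> (1,3) -> (2,3) -> (2,4) -> (1,4)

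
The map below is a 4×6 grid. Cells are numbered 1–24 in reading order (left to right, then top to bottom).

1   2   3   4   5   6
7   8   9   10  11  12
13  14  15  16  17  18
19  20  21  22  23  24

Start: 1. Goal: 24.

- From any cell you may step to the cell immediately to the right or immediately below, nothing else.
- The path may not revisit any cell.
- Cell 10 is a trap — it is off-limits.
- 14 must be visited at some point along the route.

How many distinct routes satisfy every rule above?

15

A right/down-only route from 1 to 24 makes exactly 3 down-moves and 5 right-moves in some order.
With no other constraints that would be C(8,3) = 56 routes.
Split at 14 and multiply the segment counts (each segment already excludes blocked cells): 1→14: 3; 14→24: 5; product = 15.
That gives 15 routes.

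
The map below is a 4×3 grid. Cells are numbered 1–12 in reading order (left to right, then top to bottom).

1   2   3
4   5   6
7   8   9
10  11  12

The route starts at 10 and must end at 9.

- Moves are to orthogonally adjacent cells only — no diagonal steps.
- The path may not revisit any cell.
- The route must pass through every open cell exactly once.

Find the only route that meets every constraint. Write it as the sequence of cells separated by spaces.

Need to visit all 12 open cells exactly once, starting at 10 and ending at 9.
Route from 10: 3× up (reaching 1), 2× right (reaching 3), down to 6, left to 5, 2× down (reaching 11), right to 12, up to 9 — 11 moves in all.
Check: all 12 open cells covered.

10 7 4 1 2 3 6 5 8 11 12 9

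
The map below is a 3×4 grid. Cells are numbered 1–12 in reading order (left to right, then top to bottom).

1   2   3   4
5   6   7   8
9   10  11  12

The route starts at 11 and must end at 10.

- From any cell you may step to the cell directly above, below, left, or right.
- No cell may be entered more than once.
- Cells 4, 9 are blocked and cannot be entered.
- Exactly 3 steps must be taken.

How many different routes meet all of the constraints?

1

Need simple routes of exactly 3 moves from 11 to 10 (Manhattan distance 1, so 1 moves are spent on a detour and 1 undoing it).
Enumerating: 11 7 6 10.
That gives 1 route.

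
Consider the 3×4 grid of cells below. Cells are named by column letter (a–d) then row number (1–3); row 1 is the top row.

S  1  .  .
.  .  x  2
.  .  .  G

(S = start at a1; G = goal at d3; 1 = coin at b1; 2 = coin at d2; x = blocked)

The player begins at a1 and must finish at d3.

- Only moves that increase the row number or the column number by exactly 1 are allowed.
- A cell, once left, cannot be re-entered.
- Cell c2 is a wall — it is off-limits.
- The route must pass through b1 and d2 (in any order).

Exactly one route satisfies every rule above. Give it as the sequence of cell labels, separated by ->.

a1 -> b1 -> c1 -> d1 -> d2 -> d3

Moves only go right or down, so the column and row indices never decrease.
Route from a1: 3× right (reaching d1), 2× down (reaching d3) — 5 moves in all.
Check: all required cells visited.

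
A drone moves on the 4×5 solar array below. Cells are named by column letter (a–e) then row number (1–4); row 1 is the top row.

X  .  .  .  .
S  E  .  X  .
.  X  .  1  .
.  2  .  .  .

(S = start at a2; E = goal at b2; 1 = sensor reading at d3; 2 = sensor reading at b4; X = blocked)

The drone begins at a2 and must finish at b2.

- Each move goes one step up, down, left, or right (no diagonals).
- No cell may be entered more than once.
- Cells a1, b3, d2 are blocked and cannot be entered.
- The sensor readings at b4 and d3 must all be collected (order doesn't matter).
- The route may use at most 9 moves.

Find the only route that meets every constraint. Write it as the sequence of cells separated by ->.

a2 -> a3 -> a4 -> b4 -> c4 -> d4 -> d3 -> c3 -> c2 -> b2

The budget equals the shortest possible length, so every move has to be on a shortest route through the required cells.
Route from a2: 2× down (reaching a4), 3× right (reaching d4), up to d3, left to c3, up to c2, left to b2 — 9 moves in all.
Check: all required cells visited; 9 ≤ 9 moves.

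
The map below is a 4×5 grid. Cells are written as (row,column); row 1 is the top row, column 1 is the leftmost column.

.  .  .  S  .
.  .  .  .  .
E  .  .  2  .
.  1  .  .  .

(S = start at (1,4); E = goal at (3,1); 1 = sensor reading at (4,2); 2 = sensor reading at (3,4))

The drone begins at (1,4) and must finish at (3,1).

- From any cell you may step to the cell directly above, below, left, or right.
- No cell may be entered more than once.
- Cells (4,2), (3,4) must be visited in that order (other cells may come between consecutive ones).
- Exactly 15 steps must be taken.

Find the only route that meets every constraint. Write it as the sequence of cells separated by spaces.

The waypoints must appear in the order (4,2), (3,4), with no cell reused.
Route from (1,4): right 1 to (1,5), down 3 to (4,5), left 3 to (4,2), up 1 to (3,2), right 2 to (3,4), up 1 to (2,4), left 3 to (2,1), down 1 to (3,1) — 15 moves in all.
Check: order respected (1 at step 7, 2 at step 10); 15 moves as required.

(1,4) (1,5) (2,5) (3,5) (4,5) (4,4) (4,3) (4,2) (3,2) (3,3) (3,4) (2,4) (2,3) (2,2) (2,1) (3,1)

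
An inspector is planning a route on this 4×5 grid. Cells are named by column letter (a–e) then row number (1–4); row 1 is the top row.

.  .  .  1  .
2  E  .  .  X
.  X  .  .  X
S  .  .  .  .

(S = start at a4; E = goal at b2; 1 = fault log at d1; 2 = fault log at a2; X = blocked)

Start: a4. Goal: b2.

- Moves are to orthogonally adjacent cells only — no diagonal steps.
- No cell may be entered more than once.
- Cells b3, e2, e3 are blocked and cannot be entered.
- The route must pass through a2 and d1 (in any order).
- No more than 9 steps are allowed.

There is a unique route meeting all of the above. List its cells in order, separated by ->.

The 9-move cap with required stops at a2, d1 leaves no slack for detours.
Route from a4: up 3 to a1, right 3 to d1, down 1 to d2, left 2 to b2 — 9 moves in all.
Check: all required cells visited; 9 ≤ 9 moves.

a4 -> a3 -> a2 -> a1 -> b1 -> c1 -> d1 -> d2 -> c2 -> b2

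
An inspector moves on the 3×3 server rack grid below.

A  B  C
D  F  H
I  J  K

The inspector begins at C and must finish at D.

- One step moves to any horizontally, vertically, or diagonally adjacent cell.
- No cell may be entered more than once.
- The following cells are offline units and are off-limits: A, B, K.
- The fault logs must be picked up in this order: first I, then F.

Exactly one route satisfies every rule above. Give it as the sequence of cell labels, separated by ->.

The waypoints must appear in the order I, F, with no cell reused.
Route from C: down 1 to H, down-left 1 to J, left 1 to I, up-right 1 to F, left 1 to D — 5 moves in all.
Check: order respected (I at step 3, F at step 4).

C -> H -> J -> I -> F -> D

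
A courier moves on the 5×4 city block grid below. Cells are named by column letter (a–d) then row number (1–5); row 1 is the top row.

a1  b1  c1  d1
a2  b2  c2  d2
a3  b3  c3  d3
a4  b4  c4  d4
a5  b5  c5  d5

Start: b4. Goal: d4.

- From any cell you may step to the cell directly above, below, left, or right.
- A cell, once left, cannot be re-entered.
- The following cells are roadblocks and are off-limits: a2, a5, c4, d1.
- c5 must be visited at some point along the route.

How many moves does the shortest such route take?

4

Any route passes through c5 somewhere between b4 and d4. Summing Manhattan distances along the two legs (b4 → c5 → d4) gives a lower bound of 2 + 2 = 4 moves.
A route of 4 moves achieves this: b4 → b5 → c5 → d5 → d4.
Since 4 matches the lower bound, it is optimal.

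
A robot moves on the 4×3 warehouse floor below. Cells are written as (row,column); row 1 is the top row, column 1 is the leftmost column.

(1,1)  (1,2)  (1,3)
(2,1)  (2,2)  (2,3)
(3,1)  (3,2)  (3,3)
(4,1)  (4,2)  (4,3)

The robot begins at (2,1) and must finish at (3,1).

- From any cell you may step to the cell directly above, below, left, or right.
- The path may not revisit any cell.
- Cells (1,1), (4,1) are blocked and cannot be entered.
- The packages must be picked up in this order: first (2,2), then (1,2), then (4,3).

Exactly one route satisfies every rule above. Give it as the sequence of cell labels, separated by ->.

(2,1) -> (2,2) -> (1,2) -> (1,3) -> (2,3) -> (3,3) -> (4,3) -> (4,2) -> (3,2) -> (3,1)

The waypoints must appear in the order (2,2), (1,2), (4,3), with no cell reused.
Route from (2,1): right to (2,2), up to (1,2), right to (1,3), 3× down (reaching (4,3)), left to (4,2), up to (3,2), left to (3,1) — 9 moves in all.
Check: order respected ((2,2) at step 1, (1,2) at step 2, (4,3) at step 6).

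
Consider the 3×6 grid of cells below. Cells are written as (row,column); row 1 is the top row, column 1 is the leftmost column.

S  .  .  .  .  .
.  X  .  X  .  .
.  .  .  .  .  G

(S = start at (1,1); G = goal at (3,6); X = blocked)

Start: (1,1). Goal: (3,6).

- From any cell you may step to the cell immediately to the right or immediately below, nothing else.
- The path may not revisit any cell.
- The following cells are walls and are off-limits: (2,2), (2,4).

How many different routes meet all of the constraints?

5

A right/down-only route from (1,1) to (3,6) makes exactly 2 down-moves and 5 right-moves in some order.
With no other constraints that would be C(7,2) = 21 routes.
Subtract routes through each blocked cell (inclusion–exclusion for overlaps): − through (2,2): 10 − through (2,4): 12 + through (2,2)&(2,4): 6 → 5.
That gives 5 routes.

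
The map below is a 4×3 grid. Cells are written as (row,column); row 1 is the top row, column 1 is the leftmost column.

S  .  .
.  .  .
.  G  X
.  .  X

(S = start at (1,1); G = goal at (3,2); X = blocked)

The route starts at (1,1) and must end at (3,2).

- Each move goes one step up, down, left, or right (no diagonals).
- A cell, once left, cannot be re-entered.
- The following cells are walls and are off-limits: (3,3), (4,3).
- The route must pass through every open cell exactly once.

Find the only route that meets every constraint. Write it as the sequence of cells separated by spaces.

Need to visit all 10 open cells exactly once, starting at (1,1) and ending at (3,2).
Cell (1,3) has only two open neighbours ((2,3) and (1,2)), so the path must pass straight through it: one of those is the cell it's entered from and the other is where it exits.
Route from (1,1): 2× right (reaching (1,3)), down to (2,3), 2× left (reaching (2,1)), 2× down (reaching (4,1)), right to (4,2), up to (3,2) — 9 moves in all.
Check: all 10 open cells covered.

(1,1) (1,2) (1,3) (2,3) (2,2) (2,1) (3,1) (4,1) (4,2) (3,2)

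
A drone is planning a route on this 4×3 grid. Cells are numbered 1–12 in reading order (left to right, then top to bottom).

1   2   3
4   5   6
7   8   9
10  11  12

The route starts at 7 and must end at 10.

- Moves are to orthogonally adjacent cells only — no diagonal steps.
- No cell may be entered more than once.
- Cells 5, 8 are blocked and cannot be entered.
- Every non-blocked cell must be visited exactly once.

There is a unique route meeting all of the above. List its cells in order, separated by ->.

Need to visit all 10 open cells exactly once, starting at 7 and ending at 10.
Cell 4 has only two open neighbours (1 and 7), so the path must pass straight through it: one of those is the cell it's entered from and the other is where it exits.
Route from 7: 2× up (reaching 1), 2× right (reaching 3), 3× down (reaching 12), 2× left (reaching 10) — 9 moves in all.
Check: all 10 open cells covered.

7 -> 4 -> 1 -> 2 -> 3 -> 6 -> 9 -> 12 -> 11 -> 10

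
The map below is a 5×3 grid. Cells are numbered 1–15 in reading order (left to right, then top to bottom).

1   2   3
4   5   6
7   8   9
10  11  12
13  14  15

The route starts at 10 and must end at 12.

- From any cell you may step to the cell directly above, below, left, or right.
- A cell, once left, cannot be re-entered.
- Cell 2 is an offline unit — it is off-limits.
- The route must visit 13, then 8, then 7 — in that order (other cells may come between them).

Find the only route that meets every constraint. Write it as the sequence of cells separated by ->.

10 -> 13 -> 14 -> 11 -> 8 -> 7 -> 4 -> 5 -> 6 -> 9 -> 12

The waypoints must appear in the order 13, 8, 7, with no cell reused.
Route from 10: down 1 to 13, right 1 to 14, up 2 to 8, left 1 to 7, up 1 to 4, right 2 to 6, down 2 to 12 — 10 moves in all.
Check: order respected (13 at step 1, 8 at step 4, 7 at step 5).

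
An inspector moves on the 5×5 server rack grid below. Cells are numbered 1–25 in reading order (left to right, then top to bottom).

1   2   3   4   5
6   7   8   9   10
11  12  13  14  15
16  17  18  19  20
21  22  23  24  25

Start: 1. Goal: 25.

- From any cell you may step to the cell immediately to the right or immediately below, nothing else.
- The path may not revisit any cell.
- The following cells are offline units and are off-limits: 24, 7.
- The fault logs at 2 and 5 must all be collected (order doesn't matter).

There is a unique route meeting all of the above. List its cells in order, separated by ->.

1 -> 2 -> 3 -> 4 -> 5 -> 10 -> 15 -> 20 -> 25

Moves only go right or down, so the column and row indices never decrease.
Route from 1: right 4 to 5, down 4 to 25 — 8 moves in all.
Check: all required cells visited.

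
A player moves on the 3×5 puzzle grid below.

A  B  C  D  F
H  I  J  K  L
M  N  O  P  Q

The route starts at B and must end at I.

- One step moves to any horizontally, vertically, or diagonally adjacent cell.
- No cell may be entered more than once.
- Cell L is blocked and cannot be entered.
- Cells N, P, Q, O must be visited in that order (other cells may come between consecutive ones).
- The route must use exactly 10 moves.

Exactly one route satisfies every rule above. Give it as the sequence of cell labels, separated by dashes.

The waypoints must appear in the order N, P, Q, O, with no cell reused.
Route from B: left to A, 2× down (reaching M), right to N, up-right to J, down-right to P, right to Q, up-left to K, down-left to O, up-left to I — 10 moves in all.
Check: order respected (N at step 4, P at step 6, Q at step 7, O at step 9); 10 moves as required.

B - A - H - M - N - J - P - Q - K - O - I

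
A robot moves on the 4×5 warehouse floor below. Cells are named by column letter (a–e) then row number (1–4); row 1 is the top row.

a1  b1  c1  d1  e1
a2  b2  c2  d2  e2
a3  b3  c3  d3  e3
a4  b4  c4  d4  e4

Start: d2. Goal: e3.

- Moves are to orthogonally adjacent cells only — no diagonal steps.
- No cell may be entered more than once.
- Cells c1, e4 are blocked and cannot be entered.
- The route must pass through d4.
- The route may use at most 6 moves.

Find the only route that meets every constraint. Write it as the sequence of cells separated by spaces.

The 6-move cap with required stops at d4 leaves no slack for detours.
Route from d2: left to c2, 2× down (reaching c4), right to d4, up to d3, right to e3 — 6 moves in all.
Check: all required cells visited; 6 ≤ 6 moves.

d2 c2 c3 c4 d4 d3 e3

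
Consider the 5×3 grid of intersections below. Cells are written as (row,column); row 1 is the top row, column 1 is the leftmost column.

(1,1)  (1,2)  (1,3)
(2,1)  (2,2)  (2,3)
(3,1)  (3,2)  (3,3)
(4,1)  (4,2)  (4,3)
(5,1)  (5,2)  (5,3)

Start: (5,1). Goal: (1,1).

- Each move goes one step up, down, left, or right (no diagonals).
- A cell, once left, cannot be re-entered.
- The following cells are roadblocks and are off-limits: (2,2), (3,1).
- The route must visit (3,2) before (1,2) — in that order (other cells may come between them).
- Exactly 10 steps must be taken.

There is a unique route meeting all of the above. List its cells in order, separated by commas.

(5,1), (5,2), (5,3), (4,3), (4,2), (3,2), (3,3), (2,3), (1,3), (1,2), (1,1)

The waypoints must appear in the order (3,2), (1,2), with no cell reused.
Route from (5,1): right 2 to (5,3), up 1 to (4,3), left 1 to (4,2), up 1 to (3,2), right 1 to (3,3), up 2 to (1,3), left 2 to (1,1) — 10 moves in all.
Check: order respected ((3,2) at step 5, (1,2) at step 9); 10 moves as required.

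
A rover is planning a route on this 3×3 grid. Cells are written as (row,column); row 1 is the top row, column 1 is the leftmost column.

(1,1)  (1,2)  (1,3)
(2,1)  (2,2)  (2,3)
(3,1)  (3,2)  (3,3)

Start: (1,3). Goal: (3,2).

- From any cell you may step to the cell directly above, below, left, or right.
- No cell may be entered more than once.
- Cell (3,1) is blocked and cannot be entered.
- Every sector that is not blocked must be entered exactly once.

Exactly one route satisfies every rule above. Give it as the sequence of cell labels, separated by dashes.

Need to visit all 8 open cells exactly once, starting at (1,3) and ending at (3,2).
Cell (1,1) has only two open neighbours ((2,1) and (1,2)), so the path must pass straight through it: one of those is the cell it's entered from and the other is where it exits.
Route from (1,3): left 2 to (1,1), down 1 to (2,1), right 2 to (2,3), down 1 to (3,3), left 1 to (3,2) — 7 moves in all.
Check: all 8 open cells covered.

(1,3) - (1,2) - (1,1) - (2,1) - (2,2) - (2,3) - (3,3) - (3,2)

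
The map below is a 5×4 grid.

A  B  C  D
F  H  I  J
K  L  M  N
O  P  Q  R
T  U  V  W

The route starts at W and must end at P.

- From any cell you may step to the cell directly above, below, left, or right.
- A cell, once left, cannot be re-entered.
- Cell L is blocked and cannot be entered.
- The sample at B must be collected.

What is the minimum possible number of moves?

11

Any route passes through B somewhere between W and P. Summing Manhattan distances along the two legs (W → B → P) gives a lower bound of 6 + 3 = 9 moves.
That bound ignores the blocked cells. Measuring each leg by the fewest moves that actually steer around them (W→B: 6; B→P: 5) raises the lower bound to 11.
A route of 11 moves exists: W → R → N → J → D → C → B → H → F → K → O → P.
Since 11 matches that lower bound, it is optimal.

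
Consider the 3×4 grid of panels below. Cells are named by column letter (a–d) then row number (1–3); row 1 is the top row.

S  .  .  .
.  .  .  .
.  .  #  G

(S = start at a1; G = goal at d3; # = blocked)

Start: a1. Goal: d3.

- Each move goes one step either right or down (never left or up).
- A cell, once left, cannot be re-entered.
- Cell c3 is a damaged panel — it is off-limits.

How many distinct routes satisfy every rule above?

4

A right/down-only route from a1 to d3 makes exactly 2 down-moves and 3 right-moves in some order.
With no other constraints that would be C(5,2) = 10 routes.
Subtract routes through each blocked cell (inclusion–exclusion for overlaps): − through c3: 6 → 4.
That gives 4 routes.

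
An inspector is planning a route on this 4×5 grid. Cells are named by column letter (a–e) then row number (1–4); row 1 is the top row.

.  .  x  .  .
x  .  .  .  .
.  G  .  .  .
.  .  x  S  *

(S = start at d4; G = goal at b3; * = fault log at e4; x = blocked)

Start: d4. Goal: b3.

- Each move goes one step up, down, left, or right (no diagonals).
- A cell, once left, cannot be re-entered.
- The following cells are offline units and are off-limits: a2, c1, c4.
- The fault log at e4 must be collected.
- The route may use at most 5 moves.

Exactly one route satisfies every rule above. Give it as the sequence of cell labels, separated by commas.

d4, e4, e3, d3, c3, b3

Any route must reach e4 and still end at b3 within 5 moves, so the order of the required stops is forced.
Route from d4: right to e4, up to e3, 3× left (reaching b3) — 5 moves in all.
Check: all required cells visited; 5 ≤ 5 moves.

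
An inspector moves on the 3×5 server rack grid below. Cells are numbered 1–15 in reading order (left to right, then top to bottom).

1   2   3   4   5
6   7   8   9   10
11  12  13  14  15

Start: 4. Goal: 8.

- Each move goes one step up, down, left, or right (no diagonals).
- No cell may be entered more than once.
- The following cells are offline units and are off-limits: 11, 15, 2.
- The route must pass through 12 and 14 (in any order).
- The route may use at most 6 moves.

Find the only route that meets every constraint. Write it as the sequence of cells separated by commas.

4, 9, 14, 13, 12, 7, 8

The 6-move cap with required stops at 12, 14 leaves no slack for detours.
Route from 4: 2× down (reaching 14), 2× left (reaching 12), up to 7, right to 8 — 6 moves in all.
Check: all required cells visited; 6 ≤ 6 moves.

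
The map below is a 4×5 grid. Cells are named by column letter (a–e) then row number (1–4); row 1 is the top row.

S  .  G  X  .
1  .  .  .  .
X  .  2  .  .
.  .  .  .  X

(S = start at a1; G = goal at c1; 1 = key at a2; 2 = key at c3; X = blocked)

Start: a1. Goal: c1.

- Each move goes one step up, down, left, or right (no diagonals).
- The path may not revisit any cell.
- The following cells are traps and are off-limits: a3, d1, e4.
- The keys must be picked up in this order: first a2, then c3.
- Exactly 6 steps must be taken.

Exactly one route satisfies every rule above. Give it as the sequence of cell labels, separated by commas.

a1, a2, b2, b3, c3, c2, c1

The waypoints must appear in the order a2, c3, with no cell reused.
Route from a1: down 1 to a2, right 1 to b2, down 1 to b3, right 1 to c3, up 2 to c1 — 6 moves in all.
Check: order respected (1 at step 1, 2 at step 4); 6 moves as required.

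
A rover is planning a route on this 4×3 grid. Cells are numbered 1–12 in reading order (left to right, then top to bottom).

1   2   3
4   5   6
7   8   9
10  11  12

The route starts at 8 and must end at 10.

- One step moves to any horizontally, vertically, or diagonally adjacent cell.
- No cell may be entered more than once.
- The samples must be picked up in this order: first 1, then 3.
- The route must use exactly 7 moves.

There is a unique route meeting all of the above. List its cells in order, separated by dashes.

8 - 4 - 1 - 2 - 3 - 5 - 7 - 10

The waypoints must appear in the order 1, 3, with no cell reused.
Route from 8: up-left to 4, up to 1, 2× right (reaching 3), 2× down-left (reaching 7), down to 10 — 7 moves in all.
Check: order respected (1 at step 2, 3 at step 4); 7 moves as required.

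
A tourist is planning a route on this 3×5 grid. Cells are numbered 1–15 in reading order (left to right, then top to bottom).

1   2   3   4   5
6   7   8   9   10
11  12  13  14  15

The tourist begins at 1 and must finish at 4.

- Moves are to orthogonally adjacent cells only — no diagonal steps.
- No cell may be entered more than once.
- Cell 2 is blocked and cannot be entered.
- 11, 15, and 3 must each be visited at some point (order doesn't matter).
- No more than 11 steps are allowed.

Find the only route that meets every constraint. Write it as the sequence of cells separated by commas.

Any route must reach 11, 15, and 3 and still end at 4 within 11 moves, so the order of the required stops is forced.
Route from 1: down 2 to 11, right 4 to 15, up 1 to 10, left 2 to 8, up 1 to 3, right 1 to 4 — 11 moves in all.
Check: all required cells visited; 11 ≤ 11 moves.

1, 6, 11, 12, 13, 14, 15, 10, 9, 8, 3, 4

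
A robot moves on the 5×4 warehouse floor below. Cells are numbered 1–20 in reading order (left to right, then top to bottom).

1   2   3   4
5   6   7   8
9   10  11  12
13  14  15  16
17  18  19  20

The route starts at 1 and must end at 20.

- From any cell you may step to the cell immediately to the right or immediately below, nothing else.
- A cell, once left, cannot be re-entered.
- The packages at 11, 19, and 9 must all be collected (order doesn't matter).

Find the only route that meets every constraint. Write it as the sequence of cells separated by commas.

1, 5, 9, 10, 11, 15, 19, 20

Moves only go right or down, so the column and row indices never decrease.
Route from 1: down 2 to 9, right 2 to 11, down 2 to 19, right 1 to 20 — 7 moves in all.
Check: all required cells visited.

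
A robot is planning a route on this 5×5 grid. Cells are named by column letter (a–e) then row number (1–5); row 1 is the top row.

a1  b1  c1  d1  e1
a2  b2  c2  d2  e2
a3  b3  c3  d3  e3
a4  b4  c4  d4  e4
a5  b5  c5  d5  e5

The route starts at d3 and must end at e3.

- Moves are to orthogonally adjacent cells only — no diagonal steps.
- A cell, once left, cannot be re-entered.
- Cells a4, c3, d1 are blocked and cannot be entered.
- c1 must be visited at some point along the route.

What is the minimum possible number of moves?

Any route passes through c1 somewhere between d3 and e3. Summing Manhattan distances along the two legs (d3 → c1 → e3) gives a lower bound of 3 + 4 = 7 moves.
The shortest route satisfying every rule uses 11 moves: d3 → d2 → c2 → c1 → b1 → b2 → b3 → b4 → c4 → d4 → e4 → e3.
The no-revisit rule (legs can't share cells) pushes the minimum above the 7-move bound; an exhaustive check rules out every length from 7 to 10 (on a 4-connected grid the length of any start-to-goal walk has the same parity as the Manhattan bound, so only lengths 7, 9, 11, … need checking), leaving 11 as the minimum.

11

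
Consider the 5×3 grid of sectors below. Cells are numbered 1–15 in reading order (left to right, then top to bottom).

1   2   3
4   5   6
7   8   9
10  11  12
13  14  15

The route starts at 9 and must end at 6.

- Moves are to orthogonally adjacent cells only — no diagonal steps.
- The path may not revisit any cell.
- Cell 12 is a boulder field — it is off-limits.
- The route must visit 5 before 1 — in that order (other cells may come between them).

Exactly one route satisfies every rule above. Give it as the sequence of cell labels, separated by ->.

9 -> 8 -> 5 -> 4 -> 1 -> 2 -> 3 -> 6

The waypoints must appear in the order 5, 1, with no cell reused.
Route from 9: left 1 to 8, up 1 to 5, left 1 to 4, up 1 to 1, right 2 to 3, down 1 to 6 — 7 moves in all.
Check: order respected (5 at step 2, 1 at step 4).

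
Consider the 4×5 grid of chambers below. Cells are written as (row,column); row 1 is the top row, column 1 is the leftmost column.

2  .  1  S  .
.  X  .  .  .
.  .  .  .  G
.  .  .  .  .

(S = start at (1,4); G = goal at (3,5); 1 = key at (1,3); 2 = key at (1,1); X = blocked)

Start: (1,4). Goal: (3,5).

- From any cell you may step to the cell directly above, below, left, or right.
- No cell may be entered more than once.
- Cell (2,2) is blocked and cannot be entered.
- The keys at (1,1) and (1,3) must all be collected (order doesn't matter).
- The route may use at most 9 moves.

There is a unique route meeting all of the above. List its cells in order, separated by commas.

(1,4), (1,3), (1,2), (1,1), (2,1), (3,1), (3,2), (3,3), (3,4), (3,5)

The 9-move cap with required stops at (1,1), (1,3) leaves no slack for detours.
Route from (1,4): 3× left (reaching (1,1)), 2× down (reaching (3,1)), 4× right (reaching (3,5)) — 9 moves in all.
Check: all required cells visited; 9 ≤ 9 moves.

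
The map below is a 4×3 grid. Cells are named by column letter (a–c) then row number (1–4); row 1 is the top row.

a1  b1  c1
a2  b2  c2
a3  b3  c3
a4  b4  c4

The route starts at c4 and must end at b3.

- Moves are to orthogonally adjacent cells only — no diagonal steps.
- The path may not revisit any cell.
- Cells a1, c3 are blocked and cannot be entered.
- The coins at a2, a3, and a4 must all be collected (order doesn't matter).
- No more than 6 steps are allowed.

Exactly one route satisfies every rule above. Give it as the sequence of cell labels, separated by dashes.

c4 - b4 - a4 - a3 - a2 - b2 - b3

The budget equals the shortest possible length, so every move has to be on a shortest route through the required cells.
Route from c4: left 2 to a4, up 2 to a2, right 1 to b2, down 1 to b3 — 6 moves in all.
Check: all required cells visited; 6 ≤ 6 moves.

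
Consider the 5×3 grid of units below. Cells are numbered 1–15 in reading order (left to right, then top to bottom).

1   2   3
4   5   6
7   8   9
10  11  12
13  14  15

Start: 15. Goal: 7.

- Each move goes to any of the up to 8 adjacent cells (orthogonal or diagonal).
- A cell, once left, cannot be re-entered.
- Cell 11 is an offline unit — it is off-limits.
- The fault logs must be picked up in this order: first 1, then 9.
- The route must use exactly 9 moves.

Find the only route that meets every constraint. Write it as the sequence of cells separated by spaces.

The waypoints must appear in the order 1, 9, with no cell reused.
Route from 15: up to 12, 2× up-left (reaching 4), up to 1, right to 2, down-right to 6, down to 9, up-left to 5, down-left to 7 — 9 moves in all.
Check: order respected (1 at step 4, 9 at step 7); 9 moves as required.

15 12 8 4 1 2 6 9 5 7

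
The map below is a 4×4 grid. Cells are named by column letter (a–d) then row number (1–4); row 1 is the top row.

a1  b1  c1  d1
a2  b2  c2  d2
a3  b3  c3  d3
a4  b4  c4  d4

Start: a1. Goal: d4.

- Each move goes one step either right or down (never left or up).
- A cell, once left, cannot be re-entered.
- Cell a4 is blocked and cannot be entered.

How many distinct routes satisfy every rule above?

19

A right/down-only route from a1 to d4 makes exactly 3 down-moves and 3 right-moves in some order.
With no other constraints that would be C(6,3) = 20 routes.
Subtract routes through each blocked cell (inclusion–exclusion for overlaps): − through a4: 1 → 19.
That gives 19 routes.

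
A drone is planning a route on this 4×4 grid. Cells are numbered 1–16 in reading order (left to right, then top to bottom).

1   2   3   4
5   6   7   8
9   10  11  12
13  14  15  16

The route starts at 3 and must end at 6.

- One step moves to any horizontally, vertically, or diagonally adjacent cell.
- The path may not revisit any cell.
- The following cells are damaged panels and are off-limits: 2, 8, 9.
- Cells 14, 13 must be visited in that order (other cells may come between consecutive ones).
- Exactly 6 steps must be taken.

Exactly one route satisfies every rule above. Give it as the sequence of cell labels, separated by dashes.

3 - 7 - 11 - 14 - 13 - 10 - 6

The waypoints must appear in the order 14, 13, with no cell reused.
Route from 3: 2× down (reaching 11), down-left to 14, left to 13, up-right to 10, up to 6 — 6 moves in all.
Check: order respected (14 at step 3, 13 at step 4); 6 moves as required.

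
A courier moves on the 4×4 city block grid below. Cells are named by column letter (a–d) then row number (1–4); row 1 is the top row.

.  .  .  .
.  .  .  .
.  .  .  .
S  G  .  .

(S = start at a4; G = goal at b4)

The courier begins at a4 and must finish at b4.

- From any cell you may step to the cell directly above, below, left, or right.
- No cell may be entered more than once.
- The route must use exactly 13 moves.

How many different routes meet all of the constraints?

Need simple routes of exactly 13 moves from a4 to b4 (Manhattan distance 1, so 6 moves are spent on a detour and 6 undoing it).
Branch systematically from the start, pruning whenever the remaining move budget drops below the Manhattan distance to b4 or differs from it in parity. Every completion starts via a3: 24 (no valid completion starts via b4).
That gives 24 routes.

24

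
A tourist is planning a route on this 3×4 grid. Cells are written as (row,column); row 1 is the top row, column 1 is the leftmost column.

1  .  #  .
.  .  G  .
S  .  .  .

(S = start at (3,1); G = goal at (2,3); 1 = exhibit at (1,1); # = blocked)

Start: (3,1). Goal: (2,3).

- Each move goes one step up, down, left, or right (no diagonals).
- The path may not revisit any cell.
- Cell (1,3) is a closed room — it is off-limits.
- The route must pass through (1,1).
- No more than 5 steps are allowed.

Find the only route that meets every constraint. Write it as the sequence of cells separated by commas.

(3,1), (2,1), (1,1), (1,2), (2,2), (2,3)

The 5-move cap with required stops at (1,1) leaves no slack for detours.
Route from (3,1): up 2 to (1,1), right 1 to (1,2), down 1 to (2,2), right 1 to (2,3) — 5 moves in all.
Check: all required cells visited; 5 ≤ 5 moves.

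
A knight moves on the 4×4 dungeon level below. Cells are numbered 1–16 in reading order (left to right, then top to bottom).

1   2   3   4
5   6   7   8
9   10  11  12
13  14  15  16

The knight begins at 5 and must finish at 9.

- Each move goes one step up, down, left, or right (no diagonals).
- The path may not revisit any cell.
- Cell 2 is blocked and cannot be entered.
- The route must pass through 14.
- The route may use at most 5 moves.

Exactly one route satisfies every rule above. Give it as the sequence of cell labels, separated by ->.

The 5-move cap with required stops at 14 leaves no slack for detours.
Route from 5: right 1 to 6, down 2 to 14, left 1 to 13, up 1 to 9 — 5 moves in all.
Check: all required cells visited; 5 ≤ 5 moves.

5 -> 6 -> 10 -> 14 -> 13 -> 9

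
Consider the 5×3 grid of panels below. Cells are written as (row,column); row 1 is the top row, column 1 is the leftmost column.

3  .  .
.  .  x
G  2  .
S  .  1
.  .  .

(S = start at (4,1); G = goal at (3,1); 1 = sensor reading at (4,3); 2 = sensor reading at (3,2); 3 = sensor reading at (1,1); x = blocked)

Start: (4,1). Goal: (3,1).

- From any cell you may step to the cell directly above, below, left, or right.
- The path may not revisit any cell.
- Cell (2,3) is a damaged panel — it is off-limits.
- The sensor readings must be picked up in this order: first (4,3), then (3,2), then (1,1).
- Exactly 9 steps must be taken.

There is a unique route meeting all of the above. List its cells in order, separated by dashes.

(4,1) - (4,2) - (4,3) - (3,3) - (3,2) - (2,2) - (1,2) - (1,1) - (2,1) - (3,1)

The waypoints must appear in the order (4,3), (3,2), (1,1), with no cell reused.
Route from (4,1): right 2 to (4,3), up 1 to (3,3), left 1 to (3,2), up 2 to (1,2), left 1 to (1,1), down 2 to (3,1) — 9 moves in all.
Check: order respected (1 at step 2, 2 at step 4, 3 at step 7); 9 moves as required.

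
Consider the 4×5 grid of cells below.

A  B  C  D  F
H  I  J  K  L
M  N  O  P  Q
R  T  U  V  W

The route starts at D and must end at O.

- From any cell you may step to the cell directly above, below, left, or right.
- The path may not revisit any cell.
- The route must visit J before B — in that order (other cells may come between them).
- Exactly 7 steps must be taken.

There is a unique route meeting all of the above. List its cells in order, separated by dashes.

The waypoints must appear in the order J, B, with no cell reused.
Route from D: down to K, left to J, up to C, left to B, 2× down (reaching N), right to O — 7 moves in all.
Check: order respected (J at step 2, B at step 4); 7 moves as required.

D - K - J - C - B - I - N - O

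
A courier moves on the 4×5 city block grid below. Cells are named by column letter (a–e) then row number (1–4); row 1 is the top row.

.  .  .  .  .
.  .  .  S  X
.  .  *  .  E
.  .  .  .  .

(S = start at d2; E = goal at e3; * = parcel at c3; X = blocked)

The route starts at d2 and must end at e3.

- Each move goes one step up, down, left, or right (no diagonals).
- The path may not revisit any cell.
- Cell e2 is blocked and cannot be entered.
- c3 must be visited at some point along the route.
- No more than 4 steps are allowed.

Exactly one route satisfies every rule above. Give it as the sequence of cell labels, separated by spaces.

The 4-move cap with required stops at c3 leaves no slack for detours.
Route from d2: left to c2, down to c3, 2× right (reaching e3) — 4 moves in all.
Check: all required cells visited; 4 ≤ 4 moves.

d2 c2 c3 d3 e3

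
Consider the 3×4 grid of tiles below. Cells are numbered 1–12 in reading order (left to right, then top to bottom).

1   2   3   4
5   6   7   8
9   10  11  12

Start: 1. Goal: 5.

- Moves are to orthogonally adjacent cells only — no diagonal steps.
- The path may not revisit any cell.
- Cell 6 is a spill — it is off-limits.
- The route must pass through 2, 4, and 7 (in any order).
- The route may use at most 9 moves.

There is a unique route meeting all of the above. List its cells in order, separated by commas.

The budget equals the shortest possible length, so every move has to be on a shortest route through the required cells.
Route from 1: 3× right (reaching 4), down to 8, left to 7, down to 11, 2× left (reaching 9), up to 5 — 9 moves in all.
Check: all required cells visited; 9 ≤ 9 moves.

1, 2, 3, 4, 8, 7, 11, 10, 9, 5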